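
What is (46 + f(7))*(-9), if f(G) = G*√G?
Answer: -414 - 63*√7 ≈ -580.68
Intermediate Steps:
f(G) = G^(3/2)
(46 + f(7))*(-9) = (46 + 7^(3/2))*(-9) = (46 + 7*√7)*(-9) = -414 - 63*√7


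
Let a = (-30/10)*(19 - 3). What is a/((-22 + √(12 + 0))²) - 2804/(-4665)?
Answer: 8025344/16238865 - 66*√3/3481 ≈ 0.46137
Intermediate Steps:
a = -48 (a = -30*⅒*16 = -3*16 = -48)
a/((-22 + √(12 + 0))²) - 2804/(-4665) = -48/(-22 + √(12 + 0))² - 2804/(-4665) = -48/(-22 + √12)² - 2804*(-1/4665) = -48/(-22 + 2*√3)² + 2804/4665 = 2804/4665 - 48/(-22 + 2*√3)²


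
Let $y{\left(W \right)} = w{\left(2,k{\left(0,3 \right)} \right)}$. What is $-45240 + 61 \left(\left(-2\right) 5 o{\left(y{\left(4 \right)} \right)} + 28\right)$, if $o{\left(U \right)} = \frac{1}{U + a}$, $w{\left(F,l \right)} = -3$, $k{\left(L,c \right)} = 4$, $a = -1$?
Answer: $- \frac{86759}{2} \approx -43380.0$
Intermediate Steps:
$y{\left(W \right)} = -3$
$o{\left(U \right)} = \frac{1}{-1 + U}$ ($o{\left(U \right)} = \frac{1}{U - 1} = \frac{1}{-1 + U}$)
$-45240 + 61 \left(\left(-2\right) 5 o{\left(y{\left(4 \right)} \right)} + 28\right) = -45240 + 61 \left(\frac{\left(-2\right) 5}{-1 - 3} + 28\right) = -45240 + 61 \left(- \frac{10}{-4} + 28\right) = -45240 + 61 \left(\left(-10\right) \left(- \frac{1}{4}\right) + 28\right) = -45240 + 61 \left(\frac{5}{2} + 28\right) = -45240 + 61 \cdot \frac{61}{2} = -45240 + \frac{3721}{2} = - \frac{86759}{2}$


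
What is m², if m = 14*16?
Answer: 50176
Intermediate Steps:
m = 224
m² = 224² = 50176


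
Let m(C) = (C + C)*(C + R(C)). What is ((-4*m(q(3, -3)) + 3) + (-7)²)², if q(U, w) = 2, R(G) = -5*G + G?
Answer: 21904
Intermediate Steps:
R(G) = -4*G
m(C) = -6*C² (m(C) = (C + C)*(C - 4*C) = (2*C)*(-3*C) = -6*C²)
((-4*m(q(3, -3)) + 3) + (-7)²)² = ((-(-24)*2² + 3) + (-7)²)² = ((-(-24)*4 + 3) + 49)² = ((-4*(-24) + 3) + 49)² = ((96 + 3) + 49)² = (99 + 49)² = 148² = 21904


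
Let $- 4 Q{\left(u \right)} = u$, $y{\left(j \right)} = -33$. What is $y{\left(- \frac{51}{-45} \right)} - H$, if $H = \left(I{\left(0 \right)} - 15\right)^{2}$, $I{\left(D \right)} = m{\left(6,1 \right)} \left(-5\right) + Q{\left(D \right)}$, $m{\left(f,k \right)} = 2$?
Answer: $-658$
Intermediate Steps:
$Q{\left(u \right)} = - \frac{u}{4}$
$I{\left(D \right)} = -10 - \frac{D}{4}$ ($I{\left(D \right)} = 2 \left(-5\right) - \frac{D}{4} = -10 - \frac{D}{4}$)
$H = 625$ ($H = \left(\left(-10 - 0\right) - 15\right)^{2} = \left(\left(-10 + 0\right) - 15\right)^{2} = \left(-10 - 15\right)^{2} = \left(-25\right)^{2} = 625$)
$y{\left(- \frac{51}{-45} \right)} - H = -33 - 625 = -658$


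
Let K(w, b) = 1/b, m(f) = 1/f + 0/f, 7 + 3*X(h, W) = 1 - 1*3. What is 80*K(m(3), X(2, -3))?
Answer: -80/3 ≈ -26.667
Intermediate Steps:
X(h, W) = -3 (X(h, W) = -7/3 + (1 - 1*3)/3 = -7/3 + (1 - 3)/3 = -7/3 + (1/3)*(-2) = -7/3 - 2/3 = -3)
m(f) = 1/f (m(f) = 1/f + 0 = 1/f)
80*K(m(3), X(2, -3)) = 80/(-3) = 80*(-1/3) = -80/3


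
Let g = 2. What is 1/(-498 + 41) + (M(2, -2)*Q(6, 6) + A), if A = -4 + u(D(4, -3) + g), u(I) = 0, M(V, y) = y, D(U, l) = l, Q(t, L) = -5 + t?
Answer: -2743/457 ≈ -6.0022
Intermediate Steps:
A = -4 (A = -4 + 0 = -4)
1/(-498 + 41) + (M(2, -2)*Q(6, 6) + A) = 1/(-498 + 41) + (-2*(-5 + 6) - 4) = 1/(-457) + (-2*1 - 4) = -1/457 + (-2 - 4) = -1/457 - 6 = -2743/457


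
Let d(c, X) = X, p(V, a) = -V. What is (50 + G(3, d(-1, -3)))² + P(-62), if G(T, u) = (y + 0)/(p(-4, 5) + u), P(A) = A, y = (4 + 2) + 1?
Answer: 3187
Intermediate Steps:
y = 7 (y = 6 + 1 = 7)
G(T, u) = 7/(4 + u) (G(T, u) = (7 + 0)/(-1*(-4) + u) = 7/(4 + u))
(50 + G(3, d(-1, -3)))² + P(-62) = (50 + 7/(4 - 3))² - 62 = (50 + 7/1)² - 62 = (50 + 7*1)² - 62 = (50 + 7)² - 62 = 57² - 62 = 3249 - 62 = 3187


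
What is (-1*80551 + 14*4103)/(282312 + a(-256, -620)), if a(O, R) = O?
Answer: -23109/282056 ≈ -0.081931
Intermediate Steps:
(-1*80551 + 14*4103)/(282312 + a(-256, -620)) = (-1*80551 + 14*4103)/(282312 - 256) = (-80551 + 57442)/282056 = -23109*1/282056 = -23109/282056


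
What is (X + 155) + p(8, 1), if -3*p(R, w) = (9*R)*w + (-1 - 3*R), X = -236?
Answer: -290/3 ≈ -96.667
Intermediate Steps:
p(R, w) = ⅓ + R - 3*R*w (p(R, w) = -((9*R)*w + (-1 - 3*R))/3 = -(9*R*w + (-1 - 3*R))/3 = -(-1 - 3*R + 9*R*w)/3 = ⅓ + R - 3*R*w)
(X + 155) + p(8, 1) = (-236 + 155) + (⅓ + 8 - 3*8*1) = -81 + (⅓ + 8 - 24) = -81 - 47/3 = -290/3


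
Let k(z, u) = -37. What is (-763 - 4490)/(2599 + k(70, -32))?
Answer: -1751/854 ≈ -2.0504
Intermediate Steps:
(-763 - 4490)/(2599 + k(70, -32)) = (-763 - 4490)/(2599 - 37) = -5253/2562 = -5253*1/2562 = -1751/854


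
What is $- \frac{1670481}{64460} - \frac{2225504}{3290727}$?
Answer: $- \frac{512777537957}{19283660220} \approx -26.591$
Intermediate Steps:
$- \frac{1670481}{64460} - \frac{2225504}{3290727} = - \frac{512777537957}{19283660220}$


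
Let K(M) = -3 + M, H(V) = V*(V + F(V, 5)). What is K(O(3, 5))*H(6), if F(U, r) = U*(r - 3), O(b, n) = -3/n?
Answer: -1944/5 ≈ -388.80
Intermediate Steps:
F(U, r) = U*(-3 + r)
H(V) = 3*V**2 (H(V) = V*(V + V*(-3 + 5)) = V*(V + V*2) = V*(V + 2*V) = V*(3*V) = 3*V**2)
K(O(3, 5))*H(6) = (-3 - 3/5)*(3*6**2) = (-3 - 3*1/5)*(3*36) = (-3 - 3/5)*108 = -18/5*108 = -1944/5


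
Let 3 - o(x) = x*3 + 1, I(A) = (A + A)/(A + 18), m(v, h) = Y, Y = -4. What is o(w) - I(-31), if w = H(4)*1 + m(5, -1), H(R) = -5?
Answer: 315/13 ≈ 24.231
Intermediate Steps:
m(v, h) = -4
I(A) = 2*A/(18 + A) (I(A) = (2*A)/(18 + A) = 2*A/(18 + A))
w = -9 (w = -5*1 - 4 = -5 - 4 = -9)
o(x) = 2 - 3*x (o(x) = 3 - (x*3 + 1) = 3 - (3*x + 1) = 3 - (1 + 3*x) = 3 + (-1 - 3*x) = 2 - 3*x)
o(w) - I(-31) = (2 - 3*(-9)) - 2*(-31)/(18 - 31) = (2 + 27) - 2*(-31)/(-13) = 29 - 2*(-31)*(-1)/13 = 29 - 1*62/13 = 29 - 62/13 = 315/13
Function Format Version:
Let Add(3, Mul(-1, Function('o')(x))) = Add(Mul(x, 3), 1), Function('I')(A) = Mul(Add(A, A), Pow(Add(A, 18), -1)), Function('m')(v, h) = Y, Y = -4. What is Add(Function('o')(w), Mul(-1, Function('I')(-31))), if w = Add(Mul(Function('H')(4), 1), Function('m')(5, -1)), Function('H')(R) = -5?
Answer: Rational(315, 13) ≈ 24.231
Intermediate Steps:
Function('m')(v, h) = -4
Function('I')(A) = Mul(2, A, Pow(Add(18, A), -1)) (Function('I')(A) = Mul(Mul(2, A), Pow(Add(18, A), -1)) = Mul(2, A, Pow(Add(18, A), -1)))
w = -9 (w = Add(Mul(-5, 1), -4) = Add(-5, -4) = -9)
Function('o')(x) = Add(2, Mul(-3, x)) (Function('o')(x) = Add(3, Mul(-1, Add(Mul(x, 3), 1))) = Add(3, Mul(-1, Add(Mul(3, x), 1))) = Add(3, Mul(-1, Add(1, Mul(3, x)))) = Add(3, Add(-1, Mul(-3, x))) = Add(2, Mul(-3, x)))
Add(Function('o')(w), Mul(-1, Function('I')(-31))) = Add(Add(2, Mul(-3, -9)), Mul(-1, Mul(2, -31, Pow(Add(18, -31), -1)))) = Add(Add(2, 27), Mul(-1, Mul(2, -31, Pow(-13, -1)))) = Add(29, Mul(-1, Mul(2, -31, Rational(-1, 13)))) = Add(29, Mul(-1, Rational(62, 13))) = Add(29, Rational(-62, 13)) = Rational(315, 13)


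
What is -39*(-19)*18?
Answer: 13338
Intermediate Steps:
-39*(-19)*18 = -(-741)*18 = -1*(-13338) = 13338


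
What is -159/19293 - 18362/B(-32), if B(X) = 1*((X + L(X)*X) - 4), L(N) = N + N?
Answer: -59096329/6469586 ≈ -9.1345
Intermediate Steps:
L(N) = 2*N
B(X) = -4 + X + 2*X² (B(X) = 1*((X + (2*X)*X) - 4) = 1*((X + 2*X²) - 4) = 1*(-4 + X + 2*X²) = -4 + X + 2*X²)
-159/19293 - 18362/B(-32) = -159/19293 - 18362/(-4 - 32 + 2*(-32)²) = -159*1/19293 - 18362/(-4 - 32 + 2*1024) = -53/6431 - 18362/(-4 - 32 + 2048) = -53/6431 - 18362/2012 = -53/6431 - 18362*1/2012 = -53/6431 - 9181/1006 = -59096329/6469586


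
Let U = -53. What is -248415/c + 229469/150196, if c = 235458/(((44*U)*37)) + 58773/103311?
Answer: 4264068619943959283/37075751478892 ≈ 1.1501e+5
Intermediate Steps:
c = -246849127/114283158 (c = 235458/(((44*(-53))*37)) + 58773/103311 = 235458/((-2332*37)) + 58773*(1/103311) = 235458/(-86284) + 1507/2649 = 235458*(-1/86284) + 1507/2649 = -117729/43142 + 1507/2649 = -246849127/114283158 ≈ -2.1600)
-248415/c + 229469/150196 = -248415/(-246849127/114283158) + 229469/150196 = -248415*(-114283158/246849127) + 229469*(1/150196) = 28389650694570/246849127 + 229469/150196 = 4264068619943959283/37075751478892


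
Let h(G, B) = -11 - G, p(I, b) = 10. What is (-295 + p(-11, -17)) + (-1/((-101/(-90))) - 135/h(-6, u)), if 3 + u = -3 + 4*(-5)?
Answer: -26148/101 ≈ -258.89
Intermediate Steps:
u = -26 (u = -3 + (-3 + 4*(-5)) = -3 + (-3 - 20) = -3 - 23 = -26)
(-295 + p(-11, -17)) + (-1/((-101/(-90))) - 135/h(-6, u)) = (-295 + 10) + (-1/((-101/(-90))) - 135/(-11 - 1*(-6))) = -285 + (-1/((-101*(-1/90))) - 135/(-11 + 6)) = -285 + (-1/101/90 - 135/(-5)) = -285 + (-1*90/101 - 135*(-1/5)) = -285 + (-90/101 + 27) = -285 + 2637/101 = -26148/101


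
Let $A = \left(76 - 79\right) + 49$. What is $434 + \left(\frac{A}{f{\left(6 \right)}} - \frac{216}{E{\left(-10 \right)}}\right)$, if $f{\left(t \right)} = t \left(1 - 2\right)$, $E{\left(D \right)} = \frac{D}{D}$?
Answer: $\frac{631}{3} \approx 210.33$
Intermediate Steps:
$E{\left(D \right)} = 1$
$f{\left(t \right)} = - t$ ($f{\left(t \right)} = t \left(-1\right) = - t$)
$A = 46$ ($A = -3 + 49 = 46$)
$434 + \left(\frac{A}{f{\left(6 \right)}} - \frac{216}{E{\left(-10 \right)}}\right) = 434 + \left(\frac{46}{\left(-1\right) 6} - \frac{216}{1}\right) = 434 + \left(\frac{46}{-6} - 216\right) = 434 + \left(46 \left(- \frac{1}{6}\right) - 216\right) = 434 - \frac{671}{3} = \frac{631}{3}$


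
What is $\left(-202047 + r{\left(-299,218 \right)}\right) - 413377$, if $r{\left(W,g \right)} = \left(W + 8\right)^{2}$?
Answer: $-530743$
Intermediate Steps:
$r{\left(W,g \right)} = \left(8 + W\right)^{2}$
$\left(-202047 + r{\left(-299,218 \right)}\right) - 413377 = \left(-202047 + \left(8 - 299\right)^{2}\right) - 413377 = \left(-202047 + \left(-291\right)^{2}\right) - 413377 = \left(-202047 + 84681\right) - 413377 = -117366 - 413377 = -530743$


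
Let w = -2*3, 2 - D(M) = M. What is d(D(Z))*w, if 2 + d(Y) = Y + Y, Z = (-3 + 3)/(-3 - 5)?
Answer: -12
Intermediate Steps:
Z = 0 (Z = 0/(-8) = 0*(-⅛) = 0)
D(M) = 2 - M
d(Y) = -2 + 2*Y (d(Y) = -2 + (Y + Y) = -2 + 2*Y)
w = -6
d(D(Z))*w = (-2 + 2*(2 - 1*0))*(-6) = (-2 + 2*(2 + 0))*(-6) = (-2 + 2*2)*(-6) = (-2 + 4)*(-6) = 2*(-6) = -12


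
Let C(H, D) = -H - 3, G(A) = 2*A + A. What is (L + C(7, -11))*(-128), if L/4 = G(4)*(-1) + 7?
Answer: 3840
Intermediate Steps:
G(A) = 3*A
L = -20 (L = 4*((3*4)*(-1) + 7) = 4*(12*(-1) + 7) = 4*(-12 + 7) = 4*(-5) = -20)
C(H, D) = -3 - H
(L + C(7, -11))*(-128) = (-20 + (-3 - 1*7))*(-128) = (-20 + (-3 - 7))*(-128) = (-20 - 10)*(-128) = -30*(-128) = 3840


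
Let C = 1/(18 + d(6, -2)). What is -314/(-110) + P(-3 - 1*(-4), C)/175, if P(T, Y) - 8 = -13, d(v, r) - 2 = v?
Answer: 1088/385 ≈ 2.8260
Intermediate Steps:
d(v, r) = 2 + v
C = 1/26 (C = 1/(18 + (2 + 6)) = 1/(18 + 8) = 1/26 ≈ 0.038462)
P(T, Y) = -5 (P(T, Y) = 8 - 13 = -5)
-314/(-110) + P(-3 - 1*(-4), C)/175 = -314/(-110) - 5/175 = -314*(-1/110) - 5*1/175 = 157/55 - 1/35 = 1088/385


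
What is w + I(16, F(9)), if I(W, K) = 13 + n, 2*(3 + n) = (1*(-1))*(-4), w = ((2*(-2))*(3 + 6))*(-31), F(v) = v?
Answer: 1128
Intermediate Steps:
w = 1116 (w = -4*9*(-31) = -36*(-31) = 1116)
n = -1 (n = -3 + ((1*(-1))*(-4))/2 = -3 + (-1*(-4))/2 = -3 + (1/2)*4 = -3 + 2 = -1)
I(W, K) = 12 (I(W, K) = 13 - 1 = 12)
w + I(16, F(9)) = 1116 + 12 = 1128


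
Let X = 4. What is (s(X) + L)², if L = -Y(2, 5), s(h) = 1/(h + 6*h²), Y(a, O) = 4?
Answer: 159201/10000 ≈ 15.920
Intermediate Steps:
L = -4 (L = -1*4 = -4)
(s(X) + L)² = (1/(4*(1 + 6*4)) - 4)² = (1/(4*(1 + 24)) - 4)² = ((¼)/25 - 4)² = ((¼)*(1/25) - 4)² = (1/100 - 4)² = (-399/100)² = 159201/10000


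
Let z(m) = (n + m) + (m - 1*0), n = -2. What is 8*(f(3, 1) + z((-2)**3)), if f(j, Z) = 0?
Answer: -144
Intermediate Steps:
z(m) = -2 + 2*m (z(m) = (-2 + m) + (m - 1*0) = (-2 + m) + (m + 0) = (-2 + m) + m = -2 + 2*m)
8*(f(3, 1) + z((-2)**3)) = 8*(0 + (-2 + 2*(-2)**3)) = 8*(0 + (-2 + 2*(-8))) = 8*(0 + (-2 - 16)) = 8*(0 - 18) = 8*(-18) = -144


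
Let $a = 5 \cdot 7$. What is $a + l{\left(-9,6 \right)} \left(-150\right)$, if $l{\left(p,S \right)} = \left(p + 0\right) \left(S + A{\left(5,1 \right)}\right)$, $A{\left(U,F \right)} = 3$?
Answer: $12185$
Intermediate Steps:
$a = 35$
$l{\left(p,S \right)} = p \left(3 + S\right)$ ($l{\left(p,S \right)} = \left(p + 0\right) \left(S + 3\right) = p \left(3 + S\right)$)
$a + l{\left(-9,6 \right)} \left(-150\right) = 35 + - 9 \left(3 + 6\right) \left(-150\right) = 35 + \left(-9\right) 9 \left(-150\right) = 35 - -12150 = 35 + 12150 = 12185$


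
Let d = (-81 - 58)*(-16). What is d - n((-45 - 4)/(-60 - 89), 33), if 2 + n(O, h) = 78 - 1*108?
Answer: 2256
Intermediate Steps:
n(O, h) = -32 (n(O, h) = -2 + (78 - 1*108) = -2 + (78 - 108) = -2 - 30 = -32)
d = 2224 (d = -139*(-16) = 2224)
d - n((-45 - 4)/(-60 - 89), 33) = 2224 - 1*(-32) = 2224 + 32 = 2256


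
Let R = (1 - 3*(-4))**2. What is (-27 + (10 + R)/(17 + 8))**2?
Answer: 246016/625 ≈ 393.63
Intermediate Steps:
R = 169 (R = (1 + 12)**2 = 13**2 = 169)
(-27 + (10 + R)/(17 + 8))**2 = (-27 + (10 + 169)/(17 + 8))**2 = (-27 + 179/25)**2 = (-496/25)**2 = 246016/625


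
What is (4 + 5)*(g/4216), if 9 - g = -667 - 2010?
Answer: 711/124 ≈ 5.7339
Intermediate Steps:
g = 2686 (g = 9 - (-667 - 2010) = 9 - 1*(-2677) = 9 + 2677 = 2686)
(4 + 5)*(g/4216) = (4 + 5)*(2686/4216) = 9*(2686*(1/4216)) = 9*(79/124) = 711/124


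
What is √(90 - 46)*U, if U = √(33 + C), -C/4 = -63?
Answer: 2*√3135 ≈ 111.98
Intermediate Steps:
C = 252 (C = -4*(-63) = 252)
U = √285 (U = √(33 + 252) = √285 ≈ 16.882)
√(90 - 46)*U = √(90 - 46)*√285 = √44*√285 = (2*√11)*√285 = 2*√3135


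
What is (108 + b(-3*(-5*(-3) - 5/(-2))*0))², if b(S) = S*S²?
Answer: 11664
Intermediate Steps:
b(S) = S³
(108 + b(-3*(-5*(-3) - 5/(-2))*0))² = (108 + (-3*(-5*(-3) - 5/(-2))*0)³)² = (108 + (-3*(15 - 5*(-½))*0)³)² = (108 + (-3*(15 + 5/2)*0)³)² = (108 + (-3*35/2*0)³)² = (108 + (-105/2*0)³)² = (108 + 0³)² = (108 + 0)² = 108² = 11664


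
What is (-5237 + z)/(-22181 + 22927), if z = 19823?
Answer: 7293/373 ≈ 19.552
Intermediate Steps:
(-5237 + z)/(-22181 + 22927) = (-5237 + 19823)/(-22181 + 22927) = 14586/746 = 14586*(1/746) = 7293/373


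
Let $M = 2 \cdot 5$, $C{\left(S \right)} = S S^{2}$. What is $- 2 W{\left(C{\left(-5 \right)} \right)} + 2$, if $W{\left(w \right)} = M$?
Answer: $-18$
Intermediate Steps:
$C{\left(S \right)} = S^{3}$
$M = 10$
$W{\left(w \right)} = 10$
$- 2 W{\left(C{\left(-5 \right)} \right)} + 2 = \left(-2\right) 10 + 2 = -20 + 2 = -18$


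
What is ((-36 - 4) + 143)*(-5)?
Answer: -515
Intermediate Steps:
((-36 - 4) + 143)*(-5) = (-40 + 143)*(-5) = 103*(-5) = -515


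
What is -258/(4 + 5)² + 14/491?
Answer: -41848/13257 ≈ -3.1567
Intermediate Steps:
-258/(4 + 5)² + 14/491 = -258/(9²) + 14*(1/491) = -258/81 + 14/491 = -258*1/81 + 14/491 = -86/27 + 14/491 = -41848/13257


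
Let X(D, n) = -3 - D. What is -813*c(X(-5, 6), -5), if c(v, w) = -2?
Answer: 1626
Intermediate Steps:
-813*c(X(-5, 6), -5) = -813*(-2) = 1626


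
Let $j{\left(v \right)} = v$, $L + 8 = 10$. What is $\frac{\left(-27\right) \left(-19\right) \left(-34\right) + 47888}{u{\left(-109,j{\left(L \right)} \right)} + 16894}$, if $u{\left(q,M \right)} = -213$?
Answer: $\frac{30446}{16681} \approx 1.8252$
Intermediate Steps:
$L = 2$ ($L = -8 + 10 = 2$)
$\frac{\left(-27\right) \left(-19\right) \left(-34\right) + 47888}{u{\left(-109,j{\left(L \right)} \right)} + 16894} = \frac{\left(-27\right) \left(-19\right) \left(-34\right) + 47888}{-213 + 16894} = \frac{513 \left(-34\right) + 47888}{16681} = \left(-17442 + 47888\right) \frac{1}{16681} = 30446 \cdot \frac{1}{16681} = \frac{30446}{16681}$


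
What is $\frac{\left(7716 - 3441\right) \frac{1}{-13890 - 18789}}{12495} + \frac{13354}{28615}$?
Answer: $\frac{121169728201}{259648761435} \approx 0.46667$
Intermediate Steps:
$\frac{\left(7716 - 3441\right) \frac{1}{-13890 - 18789}}{12495} + \frac{13354}{28615} = \frac{4275}{-32679} \cdot \frac{1}{12495} + 13354 \cdot \frac{1}{28615} = 4275 \left(- \frac{1}{32679}\right) \frac{1}{12495} + \frac{13354}{28615} = \left(- \frac{475}{3631}\right) \frac{1}{12495} + \frac{13354}{28615} = - \frac{95}{9073869} + \frac{13354}{28615} = \frac{121169728201}{259648761435}$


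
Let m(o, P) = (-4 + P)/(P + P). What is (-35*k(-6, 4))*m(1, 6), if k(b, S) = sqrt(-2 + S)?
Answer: -35*sqrt(2)/6 ≈ -8.2496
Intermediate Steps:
m(o, P) = (-4 + P)/(2*P) (m(o, P) = (-4 + P)/((2*P)) = (-4 + P)*(1/(2*P)) = (-4 + P)/(2*P))
(-35*k(-6, 4))*m(1, 6) = (-35*sqrt(-2 + 4))*((1/2)*(-4 + 6)/6) = (-35*sqrt(2))*((1/2)*(1/6)*2) = -35*sqrt(2)*(1/6) = -35*sqrt(2)/6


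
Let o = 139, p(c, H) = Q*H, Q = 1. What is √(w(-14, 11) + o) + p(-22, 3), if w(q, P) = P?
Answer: 3 + 5*√6 ≈ 15.247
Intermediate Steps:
p(c, H) = H (p(c, H) = 1*H = H)
√(w(-14, 11) + o) + p(-22, 3) = √(11 + 139) + 3 = √150 + 3 = 5*√6 + 3 = 3 + 5*√6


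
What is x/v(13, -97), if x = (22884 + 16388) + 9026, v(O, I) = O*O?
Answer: 48298/169 ≈ 285.79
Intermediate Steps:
v(O, I) = O**2
x = 48298 (x = 39272 + 9026 = 48298)
x/v(13, -97) = 48298/(13**2) = 48298/169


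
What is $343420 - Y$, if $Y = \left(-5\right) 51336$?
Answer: $600100$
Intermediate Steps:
$Y = -256680$
$343420 - Y = 343420 - -256680 = 343420 + 256680 = 600100$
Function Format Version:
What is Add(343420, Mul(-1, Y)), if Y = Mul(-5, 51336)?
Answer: 600100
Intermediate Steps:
Y = -256680
Add(343420, Mul(-1, Y)) = Add(343420, Mul(-1, -256680)) = Add(343420, 256680) = 600100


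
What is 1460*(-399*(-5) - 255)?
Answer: 2540400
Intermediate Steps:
1460*(-399*(-5) - 255) = 1460*(1995 - 255) = 1460*1740 = 2540400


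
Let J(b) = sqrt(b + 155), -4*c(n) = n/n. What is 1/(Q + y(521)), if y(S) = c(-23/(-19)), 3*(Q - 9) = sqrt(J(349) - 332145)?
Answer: 1/(35/4 + I*sqrt(332145 - 6*sqrt(14))/3) ≈ 0.00023662 - 0.0051948*I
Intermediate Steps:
c(n) = -1/4 (c(n) = -n/(4*n) = -1/4*1 = -1/4)
J(b) = sqrt(155 + b)
Q = 9 + sqrt(-332145 + 6*sqrt(14))/3 (Q = 9 + sqrt(sqrt(155 + 349) - 332145)/3 = 9 + sqrt(sqrt(504) - 332145)/3 = 9 + sqrt(6*sqrt(14) - 332145)/3 = 9 + sqrt(-332145 + 6*sqrt(14))/3 ≈ 9.0 + 192.1*I)
y(S) = -1/4
1/(Q + y(521)) = 1/((9 + sqrt(-332145 + 6*sqrt(14))/3) - 1/4) = 1/(35/4 + sqrt(-332145 + 6*sqrt(14))/3)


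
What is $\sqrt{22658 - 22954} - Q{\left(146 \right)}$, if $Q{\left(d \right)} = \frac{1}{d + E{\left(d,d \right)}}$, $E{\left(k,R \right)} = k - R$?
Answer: $- \frac{1}{146} + 2 i \sqrt{74} \approx -0.0068493 + 17.205 i$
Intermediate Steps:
$Q{\left(d \right)} = \frac{1}{d}$ ($Q{\left(d \right)} = \frac{1}{d + \left(d - d\right)} = \frac{1}{d + 0} = \frac{1}{d}$)
$\sqrt{22658 - 22954} - Q{\left(146 \right)} = \sqrt{22658 - 22954} - \frac{1}{146} = \sqrt{-296} - \frac{1}{146} = 2 i \sqrt{74} - \frac{1}{146} = - \frac{1}{146} + 2 i \sqrt{74}$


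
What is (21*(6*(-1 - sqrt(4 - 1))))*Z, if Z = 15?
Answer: -1890 - 1890*sqrt(3) ≈ -5163.6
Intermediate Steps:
(21*(6*(-1 - sqrt(4 - 1))))*Z = (21*(6*(-1 - sqrt(4 - 1))))*15 = (21*(6*(-1 - sqrt(3))))*15 = (21*(-6 - 6*sqrt(3)))*15 = (-126 - 126*sqrt(3))*15 = -1890 - 1890*sqrt(3)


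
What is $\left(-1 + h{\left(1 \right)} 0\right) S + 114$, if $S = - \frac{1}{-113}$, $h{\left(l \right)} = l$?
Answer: $\frac{12881}{113} \approx 113.99$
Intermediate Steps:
$S = \frac{1}{113}$ ($S = \left(-1\right) \left(- \frac{1}{113}\right) = \frac{1}{113} \approx 0.0088496$)
$\left(-1 + h{\left(1 \right)} 0\right) S + 114 = \left(-1 + 1 \cdot 0\right) \frac{1}{113} + 114 = \left(-1 + 0\right) \frac{1}{113} + 114 = \left(-1\right) \frac{1}{113} + 114 = - \frac{1}{113} + 114 = \frac{12881}{113}$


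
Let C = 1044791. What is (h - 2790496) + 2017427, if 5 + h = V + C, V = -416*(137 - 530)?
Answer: 435205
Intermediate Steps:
V = 163488 (V = -416*(-393) = 163488)
h = 1208274 (h = -5 + (163488 + 1044791) = -5 + 1208279 = 1208274)
(h - 2790496) + 2017427 = (1208274 - 2790496) + 2017427 = -1582222 + 2017427 = 435205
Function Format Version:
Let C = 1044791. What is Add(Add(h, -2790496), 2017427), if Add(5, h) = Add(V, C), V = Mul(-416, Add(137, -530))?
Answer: 435205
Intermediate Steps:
V = 163488 (V = Mul(-416, -393) = 163488)
h = 1208274 (h = Add(-5, Add(163488, 1044791)) = Add(-5, 1208279) = 1208274)
Add(Add(h, -2790496), 2017427) = Add(Add(1208274, -2790496), 2017427) = Add(-1582222, 2017427) = 435205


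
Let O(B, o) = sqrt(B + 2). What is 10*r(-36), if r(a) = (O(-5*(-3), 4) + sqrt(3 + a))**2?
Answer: -160 + 20*I*sqrt(561) ≈ -160.0 + 473.71*I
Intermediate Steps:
O(B, o) = sqrt(2 + B)
r(a) = (sqrt(17) + sqrt(3 + a))**2 (r(a) = (sqrt(2 - 5*(-3)) + sqrt(3 + a))**2 = (sqrt(2 + 15) + sqrt(3 + a))**2 = (sqrt(17) + sqrt(3 + a))**2)
10*r(-36) = 10*(sqrt(17) + sqrt(3 - 36))**2 = 10*(sqrt(17) + sqrt(-33))**2 = 10*(sqrt(17) + I*sqrt(33))**2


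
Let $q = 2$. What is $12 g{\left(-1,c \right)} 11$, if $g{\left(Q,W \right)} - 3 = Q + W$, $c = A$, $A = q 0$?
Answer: $264$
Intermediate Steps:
$A = 0$ ($A = 2 \cdot 0 = 0$)
$c = 0$
$g{\left(Q,W \right)} = 3 + Q + W$ ($g{\left(Q,W \right)} = 3 + \left(Q + W\right) = 3 + Q + W$)
$12 g{\left(-1,c \right)} 11 = 12 \left(3 - 1 + 0\right) 11 = 12 \cdot 2 \cdot 11 = 24 \cdot 11 = 264$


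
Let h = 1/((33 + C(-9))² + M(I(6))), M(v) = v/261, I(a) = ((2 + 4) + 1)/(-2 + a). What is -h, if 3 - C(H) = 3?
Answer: -1044/1136923 ≈ -0.00091827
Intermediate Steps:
I(a) = 7/(-2 + a) (I(a) = (6 + 1)/(-2 + a) = 7/(-2 + a))
C(H) = 0 (C(H) = 3 - 1*3 = 3 - 3 = 0)
M(v) = v/261 (M(v) = v*(1/261) = v/261)
h = 1044/1136923 (h = 1/((33 + 0)² + (7/(-2 + 6))/261) = 1/(33² + (7/4)/261) = 1/(1089 + (7*(¼))/261) = 1/(1089 + (1/261)*(7/4)) = 1/(1089 + 7/1044) = 1/(1136923/1044) = 1044/1136923 ≈ 0.00091827)
-h = -1*1044/1136923 = -1044/1136923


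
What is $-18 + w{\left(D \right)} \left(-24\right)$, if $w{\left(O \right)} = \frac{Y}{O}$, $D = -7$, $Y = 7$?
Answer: $6$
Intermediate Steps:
$w{\left(O \right)} = \frac{7}{O}$
$-18 + w{\left(D \right)} \left(-24\right) = -18 + \frac{7}{-7} \left(-24\right) = -18 + 7 \left(- \frac{1}{7}\right) \left(-24\right) = -18 - -24 = -18 + 24 = 6$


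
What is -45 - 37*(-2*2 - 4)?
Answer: 251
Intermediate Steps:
-45 - 37*(-2*2 - 4) = -45 - 37*(-4 - 4) = -45 - 37*(-8) = -45 + 296 = 251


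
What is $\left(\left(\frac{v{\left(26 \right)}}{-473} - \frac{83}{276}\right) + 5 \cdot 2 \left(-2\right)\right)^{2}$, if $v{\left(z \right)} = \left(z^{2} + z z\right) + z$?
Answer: $\frac{9184215119209}{17042780304} \approx 538.89$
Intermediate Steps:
$v{\left(z \right)} = z + 2 z^{2}$ ($v{\left(z \right)} = \left(z^{2} + z^{2}\right) + z = 2 z^{2} + z = z + 2 z^{2}$)
$\left(\left(\frac{v{\left(26 \right)}}{-473} - \frac{83}{276}\right) + 5 \cdot 2 \left(-2\right)\right)^{2} = \left(\left(\frac{26 \left(1 + 2 \cdot 26\right)}{-473} - \frac{83}{276}\right) + 5 \cdot 2 \left(-2\right)\right)^{2} = \left(\left(26 \left(1 + 52\right) \left(- \frac{1}{473}\right) - \frac{83}{276}\right) + 10 \left(-2\right)\right)^{2} = \left(\left(26 \cdot 53 \left(- \frac{1}{473}\right) - \frac{83}{276}\right) - 20\right)^{2} = \left(\left(1378 \left(- \frac{1}{473}\right) - \frac{83}{276}\right) - 20\right)^{2} = \left(\left(- \frac{1378}{473} - \frac{83}{276}\right) - 20\right)^{2} = \left(- \frac{419587}{130548} - 20\right)^{2} = \left(- \frac{3030547}{130548}\right)^{2} = \frac{9184215119209}{17042780304}$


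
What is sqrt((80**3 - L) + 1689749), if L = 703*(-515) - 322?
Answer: 2*sqrt(641029) ≈ 1601.3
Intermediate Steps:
L = -362367 (L = -362045 - 322 = -362367)
sqrt((80**3 - L) + 1689749) = sqrt((80**3 - 1*(-362367)) + 1689749) = sqrt((512000 + 362367) + 1689749) = sqrt(874367 + 1689749) = sqrt(2564116) = 2*sqrt(641029)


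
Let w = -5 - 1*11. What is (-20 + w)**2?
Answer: 1296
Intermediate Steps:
w = -16 (w = -5 - 11 = -16)
(-20 + w)**2 = (-20 - 16)**2 = (-36)**2 = 1296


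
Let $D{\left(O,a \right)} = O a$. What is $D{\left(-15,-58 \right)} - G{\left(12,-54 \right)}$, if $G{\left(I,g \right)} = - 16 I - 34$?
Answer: $1096$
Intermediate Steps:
$G{\left(I,g \right)} = -34 - 16 I$
$D{\left(-15,-58 \right)} - G{\left(12,-54 \right)} = \left(-15\right) \left(-58\right) - \left(-34 - 192\right) = 870 - \left(-34 - 192\right) = 870 - -226 = 870 + 226 = 1096$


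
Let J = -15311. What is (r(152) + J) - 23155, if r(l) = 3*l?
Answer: -38010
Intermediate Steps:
(r(152) + J) - 23155 = (3*152 - 15311) - 23155 = (456 - 15311) - 23155 = -14855 - 23155 = -38010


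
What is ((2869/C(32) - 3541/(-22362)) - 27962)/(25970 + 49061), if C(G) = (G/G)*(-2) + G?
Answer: -519286792/1398202685 ≈ -0.37140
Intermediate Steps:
C(G) = -2 + G (C(G) = 1*(-2) + G = -2 + G)
((2869/C(32) - 3541/(-22362)) - 27962)/(25970 + 49061) = ((2869/(-2 + 32) - 3541/(-22362)) - 27962)/(25970 + 49061) = ((2869/30 - 3541*(-1/22362)) - 27962)/75031 = ((2869*(1/30) + 3541/22362) - 27962)*(1/75031) = ((2869/30 + 3541/22362) - 27962)*(1/75031) = (1785078/18635 - 27962)*(1/75031) = -519286792/18635*1/75031 = -519286792/1398202685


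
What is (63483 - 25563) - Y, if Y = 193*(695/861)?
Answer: 32514985/861 ≈ 37764.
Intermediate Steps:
Y = 134135/861 (Y = 193*(695*(1/861)) = 193*(695/861) = 134135/861 ≈ 155.79)
(63483 - 25563) - Y = (63483 - 25563) - 1*134135/861 = 37920 - 134135/861 = 32514985/861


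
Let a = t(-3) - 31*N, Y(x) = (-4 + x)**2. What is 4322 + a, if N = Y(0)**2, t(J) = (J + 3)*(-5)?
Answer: -3614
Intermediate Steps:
t(J) = -15 - 5*J (t(J) = (3 + J)*(-5) = -15 - 5*J)
N = 256 (N = ((-4 + 0)**2)**2 = ((-4)**2)**2 = 16**2 = 256)
a = -7936 (a = (-15 - 5*(-3)) - 31*256 = (-15 + 15) - 7936 = 0 - 7936 = -7936)
4322 + a = 4322 - 7936 = -3614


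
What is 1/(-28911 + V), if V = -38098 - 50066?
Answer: -1/117075 ≈ -8.5415e-6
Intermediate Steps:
V = -88164
1/(-28911 + V) = 1/(-28911 - 88164) = 1/(-117075) = -1/117075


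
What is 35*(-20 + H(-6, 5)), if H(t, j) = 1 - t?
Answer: -455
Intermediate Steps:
35*(-20 + H(-6, 5)) = 35*(-20 + (1 - 1*(-6))) = 35*(-20 + (1 + 6)) = 35*(-20 + 7) = 35*(-13) = -455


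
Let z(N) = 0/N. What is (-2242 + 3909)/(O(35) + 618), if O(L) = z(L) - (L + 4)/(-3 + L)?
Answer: 53344/19737 ≈ 2.7027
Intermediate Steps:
z(N) = 0
O(L) = -(4 + L)/(-3 + L) (O(L) = 0 - (L + 4)/(-3 + L) = 0 - (4 + L)/(-3 + L) = -(4 + L)/(-3 + L))
(-2242 + 3909)/(O(35) + 618) = (-2242 + 3909)/((-4 - 1*35)/(-3 + 35) + 618) = 1667/((-4 - 35)/32 + 618) = 1667/((1/32)*(-39) + 618) = 1667/(-39/32 + 618) = 1667/(19737/32) = 1667*(32/19737) = 53344/19737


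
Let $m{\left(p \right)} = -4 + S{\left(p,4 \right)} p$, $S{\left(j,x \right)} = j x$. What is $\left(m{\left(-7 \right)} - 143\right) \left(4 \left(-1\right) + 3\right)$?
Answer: $-49$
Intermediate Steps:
$m{\left(p \right)} = -4 + 4 p^{2}$ ($m{\left(p \right)} = -4 + p 4 p = -4 + 4 p p = -4 + 4 p^{2}$)
$\left(m{\left(-7 \right)} - 143\right) \left(4 \left(-1\right) + 3\right) = \left(\left(-4 + 4 \left(-7\right)^{2}\right) - 143\right) \left(4 \left(-1\right) + 3\right) = \left(\left(-4 + 4 \cdot 49\right) - 143\right) \left(-4 + 3\right) = \left(\left(-4 + 196\right) - 143\right) \left(-1\right) = \left(192 - 143\right) \left(-1\right) = 49 \left(-1\right) = -49$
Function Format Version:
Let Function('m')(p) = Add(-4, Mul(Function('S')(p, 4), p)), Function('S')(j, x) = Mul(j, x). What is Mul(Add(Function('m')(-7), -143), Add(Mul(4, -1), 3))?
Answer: -49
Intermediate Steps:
Function('m')(p) = Add(-4, Mul(4, Pow(p, 2))) (Function('m')(p) = Add(-4, Mul(Mul(p, 4), p)) = Add(-4, Mul(Mul(4, p), p)) = Add(-4, Mul(4, Pow(p, 2))))
Mul(Add(Function('m')(-7), -143), Add(Mul(4, -1), 3)) = Mul(Add(Add(-4, Mul(4, Pow(-7, 2))), -143), Add(Mul(4, -1), 3)) = Mul(Add(Add(-4, Mul(4, 49)), -143), Add(-4, 3)) = Mul(Add(Add(-4, 196), -143), -1) = Mul(Add(192, -143), -1) = Mul(49, -1) = -49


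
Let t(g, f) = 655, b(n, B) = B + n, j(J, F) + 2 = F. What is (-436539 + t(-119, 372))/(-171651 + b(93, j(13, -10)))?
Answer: 217942/85785 ≈ 2.5406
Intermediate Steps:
j(J, F) = -2 + F
(-436539 + t(-119, 372))/(-171651 + b(93, j(13, -10))) = (-436539 + 655)/(-171651 + ((-2 - 10) + 93)) = -435884/(-171651 + (-12 + 93)) = -435884/(-171651 + 81) = -435884/(-171570) = -435884*(-1/171570) = 217942/85785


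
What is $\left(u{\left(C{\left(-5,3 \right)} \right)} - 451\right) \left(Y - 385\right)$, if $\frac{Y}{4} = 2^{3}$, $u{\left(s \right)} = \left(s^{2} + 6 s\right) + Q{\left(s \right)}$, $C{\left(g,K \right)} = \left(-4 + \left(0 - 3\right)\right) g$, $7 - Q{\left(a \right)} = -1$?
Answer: $-350176$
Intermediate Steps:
$Q{\left(a \right)} = 8$ ($Q{\left(a \right)} = 7 - -1 = 7 + 1 = 8$)
$C{\left(g,K \right)} = - 7 g$ ($C{\left(g,K \right)} = \left(-4 - 3\right) g = - 7 g$)
$u{\left(s \right)} = 8 + s^{2} + 6 s$ ($u{\left(s \right)} = \left(s^{2} + 6 s\right) + 8 = 8 + s^{2} + 6 s$)
$Y = 32$ ($Y = 4 \cdot 2^{3} = 4 \cdot 8 = 32$)
$\left(u{\left(C{\left(-5,3 \right)} \right)} - 451\right) \left(Y - 385\right) = \left(\left(8 + \left(\left(-7\right) \left(-5\right)\right)^{2} + 6 \left(\left(-7\right) \left(-5\right)\right)\right) - 451\right) \left(32 - 385\right) = \left(\left(8 + 35^{2} + 6 \cdot 35\right) - 451\right) \left(-353\right) = \left(\left(8 + 1225 + 210\right) - 451\right) \left(-353\right) = \left(1443 - 451\right) \left(-353\right) = 992 \left(-353\right) = -350176$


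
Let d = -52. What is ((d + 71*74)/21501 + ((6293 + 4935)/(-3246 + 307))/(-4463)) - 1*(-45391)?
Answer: 1422376919191181/31335932473 ≈ 45391.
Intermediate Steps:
((d + 71*74)/21501 + ((6293 + 4935)/(-3246 + 307))/(-4463)) - 1*(-45391) = ((-52 + 71*74)/21501 + ((6293 + 4935)/(-3246 + 307))/(-4463)) - 1*(-45391) = ((-52 + 5254)*(1/21501) + (11228/(-2939))*(-1/4463)) + 45391 = (5202*(1/21501) + (11228*(-1/2939))*(-1/4463)) + 45391 = (578/2389 - 11228/2939*(-1/4463)) + 45391 = (578/2389 + 11228/13116757) + 45391 = 7608309238/31335932473 + 45391 = 1422376919191181/31335932473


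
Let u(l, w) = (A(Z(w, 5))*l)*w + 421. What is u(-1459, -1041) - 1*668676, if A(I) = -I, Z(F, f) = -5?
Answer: 6925840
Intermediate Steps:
u(l, w) = 421 + 5*l*w (u(l, w) = ((-1*(-5))*l)*w + 421 = (5*l)*w + 421 = 5*l*w + 421 = 421 + 5*l*w)
u(-1459, -1041) - 1*668676 = (421 + 5*(-1459)*(-1041)) - 1*668676 = (421 + 7594095) - 668676 = 7594516 - 668676 = 6925840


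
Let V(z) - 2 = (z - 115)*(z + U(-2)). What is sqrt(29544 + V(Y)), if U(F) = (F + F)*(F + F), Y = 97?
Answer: 2*sqrt(6878) ≈ 165.87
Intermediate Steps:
U(F) = 4*F**2 (U(F) = (2*F)*(2*F) = 4*F**2)
V(z) = 2 + (-115 + z)*(16 + z) (V(z) = 2 + (z - 115)*(z + 4*(-2)**2) = 2 + (-115 + z)*(z + 4*4) = 2 + (-115 + z)*(z + 16) = 2 + (-115 + z)*(16 + z))
sqrt(29544 + V(Y)) = sqrt(29544 + (-1838 + 97**2 - 99*97)) = sqrt(29544 + (-1838 + 9409 - 9603)) = sqrt(29544 - 2032) = sqrt(27512) = 2*sqrt(6878)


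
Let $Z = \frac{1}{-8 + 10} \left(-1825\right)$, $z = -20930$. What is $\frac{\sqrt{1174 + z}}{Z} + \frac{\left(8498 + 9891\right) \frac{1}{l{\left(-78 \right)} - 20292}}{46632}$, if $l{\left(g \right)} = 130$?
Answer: $- \frac{18389}{940194384} - \frac{4 i \sqrt{4939}}{1825} \approx -1.9559 \cdot 10^{-5} - 0.15403 i$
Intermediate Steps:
$Z = - \frac{1825}{2}$ ($Z = \frac{1}{2} \left(-1825\right) = - \frac{1825}{2} \approx -912.5$)
$\frac{\sqrt{1174 + z}}{Z} + \frac{\left(8498 + 9891\right) \frac{1}{l{\left(-78 \right)} - 20292}}{46632} = \frac{\sqrt{1174 - 20930}}{- \frac{1825}{2}} + \frac{\left(8498 + 9891\right) \frac{1}{130 - 20292}}{46632} = \sqrt{-19756} \left(- \frac{2}{1825}\right) + \frac{18389}{-20162} \cdot \frac{1}{46632} = 2 i \sqrt{4939} \left(- \frac{2}{1825}\right) + 18389 \left(- \frac{1}{20162}\right) \frac{1}{46632} = - \frac{4 i \sqrt{4939}}{1825} - \frac{18389}{940194384} = - \frac{18389}{940194384} - \frac{4 i \sqrt{4939}}{1825}$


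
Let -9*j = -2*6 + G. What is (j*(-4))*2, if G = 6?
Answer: -16/3 ≈ -5.3333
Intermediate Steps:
j = ⅔ (j = -(-2*6 + 6)/9 = -(-12 + 6)/9 = -⅑*(-6) = ⅔ ≈ 0.66667)
(j*(-4))*2 = ((⅔)*(-4))*2 = -8/3*2 = -16/3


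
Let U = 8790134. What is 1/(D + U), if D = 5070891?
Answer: 1/13861025 ≈ 7.2145e-8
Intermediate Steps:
1/(D + U) = 1/(5070891 + 8790134) = 1/13861025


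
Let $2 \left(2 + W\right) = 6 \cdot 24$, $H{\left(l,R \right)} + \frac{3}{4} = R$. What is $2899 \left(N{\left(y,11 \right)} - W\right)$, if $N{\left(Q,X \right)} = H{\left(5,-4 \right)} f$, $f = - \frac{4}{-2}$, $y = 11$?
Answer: $- \frac{460941}{2} \approx -2.3047 \cdot 10^{5}$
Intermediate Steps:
$H{\left(l,R \right)} = - \frac{3}{4} + R$
$W = 70$ ($W = -2 + \frac{6 \cdot 24}{2} = -2 + \frac{1}{2} \cdot 144 = -2 + 72 = 70$)
$f = 2$ ($f = \left(-4\right) \left(- \frac{1}{2}\right) = 2$)
$N{\left(Q,X \right)} = - \frac{19}{2}$ ($N{\left(Q,X \right)} = \left(- \frac{3}{4} - 4\right) 2 = \left(- \frac{19}{4}\right) 2 = - \frac{19}{2}$)
$2899 \left(N{\left(y,11 \right)} - W\right) = 2899 \left(- \frac{19}{2} - 70\right) = 2899 \left(- \frac{159}{2}\right) = - \frac{460941}{2}$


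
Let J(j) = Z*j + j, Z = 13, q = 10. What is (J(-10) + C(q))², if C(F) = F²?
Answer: 1600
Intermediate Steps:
J(j) = 14*j (J(j) = 13*j + j = 14*j)
(J(-10) + C(q))² = (14*(-10) + 10²)² = (-140 + 100)² = (-40)² = 1600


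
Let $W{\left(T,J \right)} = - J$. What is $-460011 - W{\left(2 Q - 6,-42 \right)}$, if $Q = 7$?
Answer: $-460053$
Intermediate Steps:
$-460011 - W{\left(2 Q - 6,-42 \right)} = -460011 - \left(-1\right) \left(-42\right) = -460011 - 42 = -460053$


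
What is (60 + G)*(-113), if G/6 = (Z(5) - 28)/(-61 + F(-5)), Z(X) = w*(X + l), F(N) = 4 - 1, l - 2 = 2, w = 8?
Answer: -181704/29 ≈ -6265.7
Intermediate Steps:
l = 4 (l = 2 + 2 = 4)
F(N) = 3
Z(X) = 32 + 8*X (Z(X) = 8*(X + 4) = 8*(4 + X) = 32 + 8*X)
G = -132/29 (G = 6*(((32 + 8*5) - 28)/(-61 + 3)) = 6*(((32 + 40) - 28)/(-58)) = 6*((72 - 28)*(-1/58)) = 6*(44*(-1/58)) = 6*(-22/29) = -132/29 ≈ -4.5517)
(60 + G)*(-113) = (60 - 132/29)*(-113) = (1608/29)*(-113) = -181704/29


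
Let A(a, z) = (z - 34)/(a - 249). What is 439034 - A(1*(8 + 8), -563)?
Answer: 102294325/233 ≈ 4.3903e+5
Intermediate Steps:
A(a, z) = (-34 + z)/(-249 + a)
439034 - A(1*(8 + 8), -563) = 439034 - (-34 - 563)/(-249 + 1*(8 + 8)) = 439034 - (-597)/(-249 + 1*16) = 439034 - (-597)/(-249 + 16) = 439034 - (-597)/(-233) = 439034 - (-1)*(-597)/233 = 439034 - 1*597/233 = 439034 - 597/233 = 102294325/233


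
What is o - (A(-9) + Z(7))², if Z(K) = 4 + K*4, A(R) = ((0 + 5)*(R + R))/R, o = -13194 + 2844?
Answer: -12114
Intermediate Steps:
o = -10350
A(R) = 10 (A(R) = (5*(2*R))/R = (10*R)/R = 10)
Z(K) = 4 + 4*K
o - (A(-9) + Z(7))² = -10350 - (10 + (4 + 4*7))² = -10350 - (10 + (4 + 28))² = -10350 - (10 + 32)² = -10350 - 1*42² = -10350 - 1*1764 = -10350 - 1764 = -12114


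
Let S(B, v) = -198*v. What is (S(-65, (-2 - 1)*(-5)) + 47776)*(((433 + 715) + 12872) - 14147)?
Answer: -5690362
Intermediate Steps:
(S(-65, (-2 - 1)*(-5)) + 47776)*(((433 + 715) + 12872) - 14147) = (-198*(-2 - 1)*(-5) + 47776)*(((433 + 715) + 12872) - 14147) = (-(-594)*(-5) + 47776)*((1148 + 12872) - 14147) = (-198*15 + 47776)*(14020 - 14147) = (-2970 + 47776)*(-127) = 44806*(-127) = -5690362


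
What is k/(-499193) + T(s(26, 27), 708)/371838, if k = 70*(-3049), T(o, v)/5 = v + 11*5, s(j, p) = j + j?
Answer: 81265805635/185618926734 ≈ 0.43781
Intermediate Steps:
s(j, p) = 2*j
T(o, v) = 275 + 5*v (T(o, v) = 5*(v + 11*5) = 5*(v + 55) = 5*(55 + v) = 275 + 5*v)
k = -213430
k/(-499193) + T(s(26, 27), 708)/371838 = -213430/(-499193) + (275 + 5*708)/371838 = -213430*(-1/499193) + (275 + 3540)*(1/371838) = 213430/499193 + 3815*(1/371838) = 213430/499193 + 3815/371838 = 81265805635/185618926734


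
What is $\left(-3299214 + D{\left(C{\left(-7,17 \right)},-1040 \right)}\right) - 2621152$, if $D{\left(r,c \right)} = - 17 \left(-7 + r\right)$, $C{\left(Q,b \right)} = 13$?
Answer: $-5920468$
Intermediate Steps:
$D{\left(r,c \right)} = 119 - 17 r$
$\left(-3299214 + D{\left(C{\left(-7,17 \right)},-1040 \right)}\right) - 2621152 = \left(-3299214 + \left(119 - 221\right)\right) - 2621152 = \left(-3299214 - 102\right) - 2621152 = -3299316 - 2621152 = -5920468$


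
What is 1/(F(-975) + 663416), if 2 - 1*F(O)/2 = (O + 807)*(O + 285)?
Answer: 1/431580 ≈ 2.3171e-6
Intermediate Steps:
F(O) = 4 - 2*(285 + O)*(807 + O) (F(O) = 4 - 2*(O + 807)*(O + 285) = 4 - 2*(807 + O)*(285 + O) = 4 - 2*(285 + O)*(807 + O))
1/(F(-975) + 663416) = 1/((-459986 - 2184*(-975) - 2*(-975)²) + 663416) = 1/((-459986 + 2129400 - 2*950625) + 663416) = 1/((-459986 + 2129400 - 1901250) + 663416) = 1/(-231836 + 663416) = 1/431580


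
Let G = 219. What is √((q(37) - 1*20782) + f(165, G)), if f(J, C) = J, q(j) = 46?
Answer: I*√20571 ≈ 143.43*I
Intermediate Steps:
√((q(37) - 1*20782) + f(165, G)) = √((46 - 1*20782) + 165) = √((46 - 20782) + 165) = √(-20736 + 165) = √(-20571) = I*√20571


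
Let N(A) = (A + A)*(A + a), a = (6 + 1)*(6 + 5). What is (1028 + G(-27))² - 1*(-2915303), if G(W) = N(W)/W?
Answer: 4187687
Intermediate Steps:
a = 77 (a = 7*11 = 77)
N(A) = 2*A*(77 + A) (N(A) = (A + A)*(A + 77) = (2*A)*(77 + A) = 2*A*(77 + A))
G(W) = 154 + 2*W (G(W) = (2*W*(77 + W))/W = 154 + 2*W)
(1028 + G(-27))² - 1*(-2915303) = (1028 + (154 + 2*(-27)))² - 1*(-2915303) = (1028 + (154 - 54))² + 2915303 = (1028 + 100)² + 2915303 = 1128² + 2915303 = 1272384 + 2915303 = 4187687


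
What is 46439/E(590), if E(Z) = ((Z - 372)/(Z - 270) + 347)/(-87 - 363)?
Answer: -371512000/6181 ≈ -60106.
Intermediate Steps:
E(Z) = -347/450 - (-372 + Z)/(450*(-270 + Z)) (E(Z) = ((-372 + Z)/(-270 + Z) + 347)/(-450) = ((-372 + Z)/(-270 + Z) + 347)*(-1/450) = (347 + (-372 + Z)/(-270 + Z))*(-1/450) = -347/450 - (-372 + Z)/(450*(-270 + Z)))
46439/E(590) = 46439/(((15677 - 58*590)/(75*(-270 + 590)))) = 46439/(((1/75)*(15677 - 34220)/320)) = 46439/(((1/75)*(1/320)*(-18543))) = 46439/(-6181/8000) = 46439*(-8000/6181) = -371512000/6181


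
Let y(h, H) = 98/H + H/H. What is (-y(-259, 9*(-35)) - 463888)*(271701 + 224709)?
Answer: -690836952154/3 ≈ -2.3028e+11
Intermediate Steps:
y(h, H) = 1 + 98/H (y(h, H) = 98/H + 1 = 1 + 98/H)
(-y(-259, 9*(-35)) - 463888)*(271701 + 224709) = (-(98 + 9*(-35))/(9*(-35)) - 463888)*(271701 + 224709) = (-(98 - 315)/(-315) - 463888)*496410 = (-(-1)*(-217)/315 - 463888)*496410 = (-1*31/45 - 463888)*496410 = (-31/45 - 463888)*496410 = -20874991/45*496410 = -690836952154/3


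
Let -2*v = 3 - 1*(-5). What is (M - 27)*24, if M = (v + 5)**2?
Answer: -624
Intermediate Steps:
v = -4 (v = -(3 - 1*(-5))/2 = -(3 + 5)/2 = -1/2*8 = -4)
M = 1 (M = (-4 + 5)**2 = 1**2 = 1)
(M - 27)*24 = (1 - 27)*24 = -26*24 = -624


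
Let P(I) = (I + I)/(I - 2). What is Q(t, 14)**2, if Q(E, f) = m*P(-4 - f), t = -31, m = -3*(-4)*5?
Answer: 11664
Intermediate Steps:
m = 60 (m = 12*5 = 60)
P(I) = 2*I/(-2 + I) (P(I) = (2*I)/(-2 + I) = 2*I/(-2 + I))
Q(E, f) = 120*(-4 - f)/(-6 - f) (Q(E, f) = 60*(2*(-4 - f)/(-2 + (-4 - f))) = 60*(2*(-4 - f)/(-6 - f)) = 120*(-4 - f)/(-6 - f))
Q(t, 14)**2 = (120*(4 + 14)/(6 + 14))**2 = (120*18/20)**2 = (120*(1/20)*18)**2 = 108**2 = 11664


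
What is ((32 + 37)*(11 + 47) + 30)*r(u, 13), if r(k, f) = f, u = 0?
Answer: 52416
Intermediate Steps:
((32 + 37)*(11 + 47) + 30)*r(u, 13) = ((32 + 37)*(11 + 47) + 30)*13 = (69*58 + 30)*13 = (4002 + 30)*13 = 4032*13 = 52416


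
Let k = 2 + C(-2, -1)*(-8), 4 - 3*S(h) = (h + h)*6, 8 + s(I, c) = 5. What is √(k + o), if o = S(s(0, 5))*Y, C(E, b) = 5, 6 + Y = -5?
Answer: I*√1662/3 ≈ 13.589*I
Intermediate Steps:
Y = -11 (Y = -6 - 5 = -11)
s(I, c) = -3 (s(I, c) = -8 + 5 = -3)
S(h) = 4/3 - 4*h (S(h) = 4/3 - (h + h)*6/3 = 4/3 - 2*h*6/3 = 4/3 - 4*h)
k = -38 (k = 2 + 5*(-8) = 2 - 40 = -38)
o = -440/3 (o = (4/3 - 4*(-3))*(-11) = (4/3 + 12)*(-11) = (40/3)*(-11) = -440/3 ≈ -146.67)
√(k + o) = √(-38 - 440/3) = √(-554/3) = I*√1662/3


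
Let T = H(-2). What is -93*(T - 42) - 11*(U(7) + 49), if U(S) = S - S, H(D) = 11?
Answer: 2344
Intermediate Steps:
T = 11
U(S) = 0
-93*(T - 42) - 11*(U(7) + 49) = -93*(11 - 42) - 11*(0 + 49) = -93*(-31) - 11*49 = 2883 - 1*539 = 2883 - 539 = 2344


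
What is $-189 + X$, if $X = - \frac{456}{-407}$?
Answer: $- \frac{76467}{407} \approx -187.88$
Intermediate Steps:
$X = \frac{456}{407}$ ($X = \left(-456\right) \left(- \frac{1}{407}\right) = \frac{456}{407} \approx 1.1204$)
$-189 + X = -189 + \frac{456}{407} = - \frac{76467}{407}$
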